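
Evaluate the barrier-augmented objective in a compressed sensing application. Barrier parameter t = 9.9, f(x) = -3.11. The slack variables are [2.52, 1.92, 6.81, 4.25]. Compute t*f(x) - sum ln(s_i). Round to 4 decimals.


Step 1: Compute log-barrier.
ln values: [0.9243, 0.6523, 1.9184, 1.4469]
phi = -(0.9243 + 0.6523 + 1.9184 + 1.4469) = -4.9419
Step 2: Compute augmented objective.
t*f(x) = 9.9*-3.11 = -30.789
Total = -30.789 - 4.9419 = -35.7309


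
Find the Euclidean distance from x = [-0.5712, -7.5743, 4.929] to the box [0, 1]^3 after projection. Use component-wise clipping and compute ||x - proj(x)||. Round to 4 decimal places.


Project each component onto [0, 1].
clip(-0.5712) = 0.0, clip(-7.5743) = 0.0, clip(4.929) = 1.0
Projection = [0.0, 0.0, 1.0]
Squared diffs: [0.3263, 57.37, 15.437]
Distance = sqrt(73.1333) = 8.5518


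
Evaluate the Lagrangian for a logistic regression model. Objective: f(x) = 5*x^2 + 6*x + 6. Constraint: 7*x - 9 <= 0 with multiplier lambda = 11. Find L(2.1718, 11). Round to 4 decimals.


Step 1: Evaluate f(x).
f(2.1718) = 5*2.1718^2 + 6*2.1718 + 6 = 42.6144
Step 2: Evaluate g(x).
g(2.1718) = 7*2.1718 - 9 = 6.2026
Step 3: Compute Lagrangian.
L = 42.6144 + 11*6.2026 = 110.843


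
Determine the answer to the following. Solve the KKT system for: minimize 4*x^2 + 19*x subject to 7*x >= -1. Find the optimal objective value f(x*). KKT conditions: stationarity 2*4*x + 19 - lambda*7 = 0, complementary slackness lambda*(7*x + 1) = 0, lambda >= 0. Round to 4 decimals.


Step 1: Try lambda = 0 (constraint inactive).
x_unc = -19/(2*4) = -2.375
Check: 7*-2.375 = -16.625 < -1 -- violated!
Step 2: Constraint must be active: 7*x = -1
x* = -1/7 = -0.1429 (rounded; the exact value -1/7 is used below)
lambda = (2*4*(-1/7) + 19)/7 = 2.551
Step 3: Compute optimal value.
f(x*) = 4*(-1/7)^2 + 19*(-1/7) = -2.6327


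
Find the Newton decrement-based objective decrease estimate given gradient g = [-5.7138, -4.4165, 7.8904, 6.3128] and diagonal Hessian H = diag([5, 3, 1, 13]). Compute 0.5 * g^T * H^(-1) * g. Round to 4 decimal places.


Step 1: H is diagonal, so H^(-1) * g = [-1.1428, -1.4722, 7.8904, 0.4856].
Step 2: g^T H^(-1) g = sum_i g_i^2 / H_ii
  = (-5.7138)^2/5 + (-4.4165)^2/3 + (7.8904)^2/1 + (6.3128)^2/13
  = 6.5295 + 6.5018 + 62.2584 + 3.0655 = 78.3552
Step 3: Objective decrease = 0.5 * g^T H^(-1) g = 39.1776


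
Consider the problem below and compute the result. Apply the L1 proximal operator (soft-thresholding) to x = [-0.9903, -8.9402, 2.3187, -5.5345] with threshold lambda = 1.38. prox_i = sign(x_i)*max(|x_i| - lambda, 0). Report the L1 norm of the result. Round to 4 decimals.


Soft-thresholding with lambda = 1.38:
prox(-0.9903) = sign(-0.9903)*max(|-0.9903| - 1.38, 0) = 0.0
prox(-8.9402) = sign(-8.9402)*max(|-8.9402| - 1.38, 0) = -7.5602
prox(2.3187) = sign(2.3187)*max(|2.3187| - 1.38, 0) = 0.9387
prox(-5.5345) = sign(-5.5345)*max(|-5.5345| - 1.38, 0) = -4.1545
prox(x) = [0.0, -7.5602, 0.9387, -4.1545]
||prox(x)||_1 = 0.0 + 7.5602 + 0.9387 + 4.1545 = 12.6534


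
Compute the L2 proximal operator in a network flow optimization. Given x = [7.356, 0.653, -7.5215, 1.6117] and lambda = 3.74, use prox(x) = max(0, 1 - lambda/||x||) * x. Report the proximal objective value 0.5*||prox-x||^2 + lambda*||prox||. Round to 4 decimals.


Step 1: Compute ||x||.
||x|| = 10.6634
Step 2: Compute scaling factor.
scale = max(0, 1 - 3.74/10.6634) = 0.6493
Step 3: prox(x) = [4.776, 0.424, -4.8835, 1.0464]
||prox(x)|| = 6.9234
Step 4: Proximal objective.
0.5*||prox-x||^2 = 6.9938
lambda*||prox|| = 25.8935
Total = 32.8872


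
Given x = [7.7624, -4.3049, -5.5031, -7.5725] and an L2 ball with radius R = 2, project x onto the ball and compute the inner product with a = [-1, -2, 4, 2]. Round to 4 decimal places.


Step 1: Compute ||x|| (intermediates to 6 decimals).
||x|| = sqrt(7.7624^2 + (-4.3049)^2 + (-5.5031)^2 + (-7.5725)^2) = 12.900151
Step 2: Project.
Since ||x|| > R, scale = R/||x|| = 2/12.900151 = 0.155037, proj(x) = scale * x
proj(x) = [1.203459, -0.667419, -0.853184, -1.174018]
Step 3: Dot product.
a^T * proj(x) = -1*1.203459 - 2*(-0.667419) + 4*(-0.853184) + 2*(-1.174018) = -5.6294


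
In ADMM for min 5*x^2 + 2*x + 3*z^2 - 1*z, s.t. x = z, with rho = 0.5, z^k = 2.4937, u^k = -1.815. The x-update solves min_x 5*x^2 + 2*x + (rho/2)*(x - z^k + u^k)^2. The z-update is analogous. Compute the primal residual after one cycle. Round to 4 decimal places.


ADMM iteration with rho = 0.5, z^k = 2.4937, u^k = -1.815
Step 1: x-update.
Minimize 5*x^2 + 2*x + (0.5/2)*(x - 2.4937 - 1.815)^2
FOC: (2*5 + 0.5)*x = -2 + 0.5*(2.4937 + 1.815)
x^{k+1} = 0.0147
Step 2: z-update.
Minimize 3*z^2 - 1*z + (0.5/2)*(0.0147 - z - 1.815)^2
FOC: (2*3 + 0.5)*z = 1 + 0.5*(0.0147 - 1.815)
z^{k+1} = 0.0154
Step 3: u-update.
u^{k+1} = -1.815 + 0.0147 - 0.0154 = -1.8157
Step 4: Primal residual = |0.0147 - 0.0154| = 0.0007


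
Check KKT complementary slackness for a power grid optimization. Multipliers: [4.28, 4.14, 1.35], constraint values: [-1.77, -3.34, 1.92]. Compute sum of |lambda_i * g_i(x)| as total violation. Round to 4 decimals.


KKT complementary slackness check:
lambda_1 * g_1 = 4.28 * -1.77 = -7.5756
lambda_2 * g_2 = 4.14 * -3.34 = -13.8276
lambda_3 * g_3 = 1.35 * 1.92 = 2.592
Total violation = 7.5756 + 13.8276 + 2.592 = 23.9952


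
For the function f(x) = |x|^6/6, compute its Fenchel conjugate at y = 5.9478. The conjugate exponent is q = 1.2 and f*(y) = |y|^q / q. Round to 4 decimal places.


The conjugate exponent q satisfies 1/p + 1/q = 1.
p = 6, so q = 6/(6 - 1) = 1.2
|y|^q = 5.9478^1.2 = 8.4963
f*(5.9478) = 8.4963 / 1.2 = 7.0802


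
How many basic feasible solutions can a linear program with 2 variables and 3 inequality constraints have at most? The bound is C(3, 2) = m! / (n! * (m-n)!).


Each vertex corresponds to some choice of n active constraints out of m, so the number of vertices is at most C(m, n) = m! / (n!(m-n)!).
m = 3, n = 2
Numerator: 3 * 2
Denominator: 2! = 2
C(3, 2) = 3


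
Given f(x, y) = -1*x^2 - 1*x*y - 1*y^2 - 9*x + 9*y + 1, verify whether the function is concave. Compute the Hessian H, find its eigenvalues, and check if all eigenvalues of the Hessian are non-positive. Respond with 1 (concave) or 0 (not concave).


The Hessian of f(x,y) = -1*x^2 - 1*x*y - 1*y^2 - 9*x + 9*y + 1 is:
H = [[-2, -1], [-1, -2]]
Trace = -2 - 2 = -4
Determinant = -2*-2 - (-1)^2 = 3
Discriminant = (-4)^2 - 4*3 = 4.0
Eigenvalues: lambda_1 = -3.0, lambda_2 = -1.0
The function is concave.

1


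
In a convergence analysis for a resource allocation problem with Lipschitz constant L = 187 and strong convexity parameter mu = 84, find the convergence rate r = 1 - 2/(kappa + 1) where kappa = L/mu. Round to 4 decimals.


Step 1: Compute the condition number.
kappa = L/mu = 187/84 = 2.2262
Step 2: Compute the convergence rate.
r = 1 - 2/(kappa + 1) = 1 - 2*mu/(L + mu) = (L - mu)/(L + mu) = 103/271 = 0.3801


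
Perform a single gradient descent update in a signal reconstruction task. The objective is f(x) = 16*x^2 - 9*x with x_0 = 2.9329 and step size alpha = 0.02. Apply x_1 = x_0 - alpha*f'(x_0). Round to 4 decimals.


We compute the gradient at x_0 and apply the update.
f'(x) = 32*x - 9
f'(2.9329) = 32*2.9329 - 9 = 84.8528
x_1 = 2.9329 - 0.02*84.8528 = 1.2358


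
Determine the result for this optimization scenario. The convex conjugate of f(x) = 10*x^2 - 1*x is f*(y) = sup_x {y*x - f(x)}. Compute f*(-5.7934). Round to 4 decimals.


f*(y) = sup_x {y*x - a*x^2 - b*x} = sup_x {(y-b)*x - a*x^2}
FOC: (y - b) - 2a*x = 0 => x* = (y - b)/(2a)
x* = (-5.7934 + 1)/(2*10) = -0.2397
f*(-5.7934) = (y-b)^2/(4a) = (-5.7934 + 1)^2/(4*10)
= 22.9767/40 = 0.5744


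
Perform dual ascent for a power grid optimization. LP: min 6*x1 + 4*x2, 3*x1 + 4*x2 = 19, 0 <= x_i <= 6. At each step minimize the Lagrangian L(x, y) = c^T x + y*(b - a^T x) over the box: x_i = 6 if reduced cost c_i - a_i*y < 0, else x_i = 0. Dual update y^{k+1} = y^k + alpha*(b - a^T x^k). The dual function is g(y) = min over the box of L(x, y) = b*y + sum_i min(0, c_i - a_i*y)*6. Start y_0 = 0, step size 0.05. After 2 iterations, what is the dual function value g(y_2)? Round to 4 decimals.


Dual ascent for LP: min 6*x1 + 4*x2, 3*x1 + 4*x2 = 19, 0 <= x_i <= 6
Step 1: y^k = 0.0, reduced costs: (6.0, 4.0)
  x^k = (0.0, 0.0), subgradient = b - a^T x = 19.0
  y^{k+1} = 0.0 + 0.05*19.0 = 0.95
Step 2: y^k = 0.95, reduced costs: (3.15, 0.2)
  x^k = (0.0, 0.0), subgradient = b - a^T x = 19.0
  y^{k+1} = 0.95 + 0.05*19.0 = 1.9
Dual objective at y_2 = 1.9: reduced costs (0.3, -3.6), box minimizer x = (0.0, 6.0)
g(y_2) = b*y + (c1 - a1*y)*x1 + (c2 - a2*y)*x2 = 19*1.9 + 0.3*0.0 + (-3.6)*6.0 = 36.1 + 0.0 - 21.6 = 14.5


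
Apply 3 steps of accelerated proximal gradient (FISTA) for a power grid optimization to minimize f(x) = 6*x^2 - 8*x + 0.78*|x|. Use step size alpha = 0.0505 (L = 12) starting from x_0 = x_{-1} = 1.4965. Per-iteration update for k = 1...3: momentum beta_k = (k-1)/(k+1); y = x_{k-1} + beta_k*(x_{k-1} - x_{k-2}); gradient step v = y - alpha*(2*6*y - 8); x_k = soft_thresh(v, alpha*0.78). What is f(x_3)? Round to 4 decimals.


FISTA on f(x) = 6*x^2 - 8*x + 0.78*|x|
L = 12, alpha = 0.0505
Iteration 1: beta = 0.0, y = 1.4965 + 0.0*(1.4965 - 1.4965) = 1.4965
  grad(y) = 9.958, v = y - alpha*grad = 0.9936
  prox(v) = soft_thresh(0.9936, 0.0394) = 0.9542
Iteration 2: beta = 0.3333, y = 0.9542 + 0.3333*(0.9542 - 1.4965) = 0.7735
  grad(y) = 1.2817, v = y - alpha*grad = 0.7087
  prox(v) = soft_thresh(0.7087, 0.0394) = 0.6694
Iteration 3: beta = 0.5, y = 0.6694 + 0.5*(0.6694 - 0.9542) = 0.5269
  grad(y) = -1.6769, v = y - alpha*grad = 0.6116
  prox(v) = soft_thresh(0.6116, 0.0394) = 0.5722
f(x_3) = 6*0.5722^2 - 8*0.5722 + 0.78*|0.5722| = -2.1668


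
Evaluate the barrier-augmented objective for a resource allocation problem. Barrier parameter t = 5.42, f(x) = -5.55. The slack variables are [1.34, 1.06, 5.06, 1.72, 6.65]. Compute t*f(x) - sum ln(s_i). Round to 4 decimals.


Step 1: Compute log-barrier.
ln values: [0.2927, 0.0583, 1.6214, 0.5423, 1.8946]
phi = -(0.2927 + 0.0583 + 1.6214 + 0.5423 + 1.8946) = -4.4092
Step 2: Compute augmented objective.
t*f(x) = 5.42*-5.55 = -30.081
Total = -30.081 - 4.4092 = -34.4902


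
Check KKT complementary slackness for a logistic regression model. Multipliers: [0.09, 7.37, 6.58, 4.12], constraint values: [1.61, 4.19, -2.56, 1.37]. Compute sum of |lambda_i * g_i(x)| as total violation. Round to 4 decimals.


KKT complementary slackness check:
lambda_1 * g_1 = 0.09 * 1.61 = 0.1449
lambda_2 * g_2 = 7.37 * 4.19 = 30.8803
lambda_3 * g_3 = 6.58 * -2.56 = -16.8448
lambda_4 * g_4 = 4.12 * 1.37 = 5.6444
Total violation = 0.1449 + 30.8803 + 16.8448 + 5.6444 = 53.5144


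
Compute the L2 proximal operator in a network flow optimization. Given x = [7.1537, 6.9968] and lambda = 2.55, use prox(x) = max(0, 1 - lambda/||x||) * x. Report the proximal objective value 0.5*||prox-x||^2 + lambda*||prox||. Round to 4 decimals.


Step 1: Compute ||x||.
||x|| = 10.0065
Step 2: Compute scaling factor.
scale = max(0, 1 - 2.55/10.0065) = 0.7452
Step 3: prox(x) = [5.3307, 5.2138]
||prox(x)|| = 7.4565
Step 4: Proximal objective.
0.5*||prox-x||^2 = 3.2513
lambda*||prox|| = 19.0141
Total = 22.2654


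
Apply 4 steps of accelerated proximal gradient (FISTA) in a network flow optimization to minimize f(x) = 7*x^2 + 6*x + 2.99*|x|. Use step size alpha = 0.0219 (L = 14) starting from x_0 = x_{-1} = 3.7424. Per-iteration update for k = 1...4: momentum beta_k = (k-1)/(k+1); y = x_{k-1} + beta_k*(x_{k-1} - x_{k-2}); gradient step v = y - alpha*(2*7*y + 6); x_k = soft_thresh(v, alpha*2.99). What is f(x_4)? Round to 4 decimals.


FISTA on f(x) = 7*x^2 + 6*x + 2.99*|x|
L = 14, alpha = 0.0219
Iteration 1: beta = 0.0, y = 3.7424 + 0.0*(3.7424 - 3.7424) = 3.7424
  grad(y) = 58.3936, v = y - alpha*grad = 2.4636
  prox(v) = soft_thresh(2.4636, 0.0655) = 2.3981
Iteration 2: beta = 0.3333, y = 2.3981 + 0.3333*(2.3981 - 3.7424) = 1.95
  grad(y) = 33.3, v = y - alpha*grad = 1.2207
  prox(v) = soft_thresh(1.2207, 0.0655) = 1.1552
Iteration 3: beta = 0.5, y = 1.1552 + 0.5*(1.1552 - 2.3981) = 0.5338
  grad(y) = 13.4735, v = y - alpha*grad = 0.2388
  prox(v) = soft_thresh(0.2388, 0.0655) = 0.1733
Iteration 4: beta = 0.6, y = 0.1733 + 0.6*(0.1733 - 1.1552) = -0.4159
  grad(y) = 0.1772, v = y - alpha*grad = -0.4198
  prox(v) = soft_thresh(-0.4198, 0.0655) = -0.3543
f(x_4) = 7*(-0.3543)^2 + 6*(-0.3543) + 2.99*|-0.3543| = -0.1877


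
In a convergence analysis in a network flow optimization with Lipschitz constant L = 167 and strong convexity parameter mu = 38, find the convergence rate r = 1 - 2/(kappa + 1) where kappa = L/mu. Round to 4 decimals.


Step 1: Compute the condition number.
kappa = L/mu = 167/38 = 4.3947
Step 2: Compute the convergence rate.
r = 1 - 2/(kappa + 1) = 1 - 2*mu/(L + mu) = (L - mu)/(L + mu) = 129/205 = 0.6293


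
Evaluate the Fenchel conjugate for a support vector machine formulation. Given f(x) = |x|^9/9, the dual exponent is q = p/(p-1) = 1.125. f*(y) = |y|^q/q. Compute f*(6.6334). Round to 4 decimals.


The conjugate exponent q satisfies 1/p + 1/q = 1.
p = 9, so q = 9/(9 - 1) = 1.125
|y|^q = 6.6334^1.125 = 8.4034
f*(6.6334) = 8.4034 / 1.125 = 7.4697


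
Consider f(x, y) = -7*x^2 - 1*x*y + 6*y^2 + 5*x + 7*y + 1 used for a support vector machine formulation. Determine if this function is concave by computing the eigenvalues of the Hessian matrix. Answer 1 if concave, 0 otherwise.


The Hessian of f(x,y) = -7*x^2 - 1*x*y + 6*y^2 + 5*x + 7*y + 1 is:
H = [[-14, -1], [-1, 12]]
Trace = -14 + 12 = -2
Determinant = -14*12 - (-1)^2 = -169
Discriminant = (-2)^2 - 4*-169 = 680.0
Eigenvalues: lambda_1 = -14.0384, lambda_2 = 12.0384
The function is not concave.

0


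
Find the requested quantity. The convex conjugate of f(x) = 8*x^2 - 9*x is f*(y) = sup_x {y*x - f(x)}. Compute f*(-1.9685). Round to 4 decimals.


f*(y) = sup_x {y*x - a*x^2 - b*x} = sup_x {(y-b)*x - a*x^2}
FOC: (y - b) - 2a*x = 0 => x* = (y - b)/(2a)
x* = (-1.9685 + 9)/(2*8) = 0.4395
f*(-1.9685) = (y-b)^2/(4a) = (-1.9685 + 9)^2/(4*8)
= 49.442/32 = 1.5451


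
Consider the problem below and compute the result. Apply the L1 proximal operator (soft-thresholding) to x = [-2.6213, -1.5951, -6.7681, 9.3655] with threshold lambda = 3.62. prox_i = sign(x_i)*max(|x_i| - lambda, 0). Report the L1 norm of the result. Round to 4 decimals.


Soft-thresholding with lambda = 3.62:
prox(-2.6213) = sign(-2.6213)*max(|-2.6213| - 3.62, 0) = 0.0
prox(-1.5951) = sign(-1.5951)*max(|-1.5951| - 3.62, 0) = 0.0
prox(-6.7681) = sign(-6.7681)*max(|-6.7681| - 3.62, 0) = -3.1481
prox(9.3655) = sign(9.3655)*max(|9.3655| - 3.62, 0) = 5.7455
prox(x) = [0.0, 0.0, -3.1481, 5.7455]
||prox(x)||_1 = 0.0 + 0.0 + 3.1481 + 5.7455 = 8.8936


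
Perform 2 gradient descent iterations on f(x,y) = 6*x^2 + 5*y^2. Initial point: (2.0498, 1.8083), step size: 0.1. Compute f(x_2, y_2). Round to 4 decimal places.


Gradient descent on f(x,y) = 6*x^2 + 5*y^2.
Starting point: (2.0498, 1.8083), alpha = 0.1
Step 1: grad_x = 2*6*2.0498 = 24.5976, grad_y = 2*5*1.8083 = 18.083
  x_1 = 2.0498 - 0.1*24.5976 = -0.41
  y_1 = 1.8083 - 0.1*18.083 = 0.0
Step 2: grad_x = 2*6*-0.41 = -4.9195, grad_y = 2*5*0.0 = 0.0
  x_2 = -0.41 - 0.1*-4.9195 = 0.082
  y_2 = 0.0 - 0.1*0.0 = 0.0
f(0.082, 0.0) = 6*0.082^2 + 5*0.0^2 = 0.0403


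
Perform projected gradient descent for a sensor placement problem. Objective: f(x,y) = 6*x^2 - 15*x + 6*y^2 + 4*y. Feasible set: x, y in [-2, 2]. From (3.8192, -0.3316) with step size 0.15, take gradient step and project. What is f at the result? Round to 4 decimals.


Step 1: Compute gradient at (3.8192, -0.3316).
grad_x = 2*6*3.8192 - 15 = 30.8304
grad_y = 2*6*-0.3316 + 4 = 0.0208
Step 2: Gradient step.
x_raw = 3.8192 - 0.15*30.8304 = -0.8054
y_raw = -0.3316 - 0.15*0.0208 = -0.3347
Step 3: Project onto [-2, 2].
x_proj = clip(-0.8054) = -0.8054
y_proj = clip(-0.3347) = -0.3347
Step 4: Evaluate f.
f(-0.8054, -0.3347) = 15.3054


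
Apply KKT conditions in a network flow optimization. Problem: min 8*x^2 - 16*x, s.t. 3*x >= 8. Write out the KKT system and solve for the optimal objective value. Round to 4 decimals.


Step 1: Try lambda = 0 (constraint inactive).
x_unc = 16/(2*8) = 1.0
Check: 3*1.0 = 3.0 < 8 -- violated!
Step 2: Constraint must be active: 3*x = 8
x* = 8/3 = 2.6667 (rounded; the exact value 8/3 is used below)
lambda = (2*8*(8/3) - 16)/3 = 8.8889
Step 3: Compute optimal value.
f(x*) = 8*(8/3)^2 - 16*(8/3) = 14.2222


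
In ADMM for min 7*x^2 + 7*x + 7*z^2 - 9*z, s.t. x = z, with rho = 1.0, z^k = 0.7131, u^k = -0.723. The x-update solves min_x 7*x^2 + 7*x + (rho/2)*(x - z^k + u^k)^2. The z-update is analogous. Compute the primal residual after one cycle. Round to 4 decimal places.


ADMM iteration with rho = 1.0, z^k = 0.7131, u^k = -0.723
Step 1: x-update.
Minimize 7*x^2 + 7*x + (1.0/2)*(x - 0.7131 - 0.723)^2
FOC: (2*7 + 1.0)*x = -7 + 1.0*(0.7131 + 0.723)
x^{k+1} = -0.3709
Step 2: z-update.
Minimize 7*z^2 - 9*z + (1.0/2)*(-0.3709 - z - 0.723)^2
FOC: (2*7 + 1.0)*z = 9 + 1.0*(-0.3709 - 0.723)
z^{k+1} = 0.5271
Step 3: u-update.
u^{k+1} = -0.723 - 0.3709 - 0.5271 = -1.621
Step 4: Primal residual = |-0.3709 - 0.5271| = 0.898


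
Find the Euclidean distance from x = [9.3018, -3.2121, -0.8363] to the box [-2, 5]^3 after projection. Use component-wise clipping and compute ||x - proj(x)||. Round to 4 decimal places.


Project each component onto [-2, 5].
clip(9.3018) = 5.0, clip(-3.2121) = -2.0, clip(-0.8363) = -0.8363
Projection = [5.0, -2.0, -0.8363]
Squared diffs: [18.5055, 1.4692, 0.0]
Distance = sqrt(19.9747) = 4.4693


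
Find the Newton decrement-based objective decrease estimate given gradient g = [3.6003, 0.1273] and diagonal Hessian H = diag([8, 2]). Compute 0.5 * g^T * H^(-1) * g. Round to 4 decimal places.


Step 1: H is diagonal, so H^(-1) * g = [0.45, 0.0637].
Step 2: g^T H^(-1) g = sum_i g_i^2 / H_ii
  = (3.6003)^2/8 + (0.1273)^2/2
  = 1.6203 + 0.0081 = 1.6284
Step 3: Objective decrease = 0.5 * g^T H^(-1) g = 0.8142


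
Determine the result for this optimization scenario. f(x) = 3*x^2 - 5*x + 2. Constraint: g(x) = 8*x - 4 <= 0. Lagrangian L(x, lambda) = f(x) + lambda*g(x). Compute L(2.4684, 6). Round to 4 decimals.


Step 1: Evaluate f(x).
f(2.4684) = 3*2.4684^2 - 5*2.4684 + 2 = 7.937
Step 2: Evaluate g(x).
g(2.4684) = 8*2.4684 - 4 = 15.7472
Step 3: Compute Lagrangian.
L = 7.937 + 6*15.7472 = 102.4202


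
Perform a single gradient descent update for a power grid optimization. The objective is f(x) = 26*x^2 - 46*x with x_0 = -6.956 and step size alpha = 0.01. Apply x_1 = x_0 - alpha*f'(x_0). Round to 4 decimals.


We compute the gradient at x_0 and apply the update.
f'(x) = 52*x - 46
f'(-6.956) = 52*-6.956 - 46 = -407.712
x_1 = -6.956 - 0.01*-407.712 = -2.8789


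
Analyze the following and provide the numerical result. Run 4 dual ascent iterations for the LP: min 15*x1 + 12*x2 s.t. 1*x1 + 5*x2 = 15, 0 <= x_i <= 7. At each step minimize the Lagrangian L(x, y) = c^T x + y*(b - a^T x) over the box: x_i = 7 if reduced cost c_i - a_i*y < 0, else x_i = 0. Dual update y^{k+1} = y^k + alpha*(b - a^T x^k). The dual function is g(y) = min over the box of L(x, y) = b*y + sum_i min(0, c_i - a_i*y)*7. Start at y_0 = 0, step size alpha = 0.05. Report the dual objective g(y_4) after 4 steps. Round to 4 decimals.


Dual ascent for LP: min 15*x1 + 12*x2, 1*x1 + 5*x2 = 15, 0 <= x_i <= 7
Step 1: y^k = 0.0, reduced costs: (15.0, 12.0)
  x^k = (0.0, 0.0), subgradient = b - a^T x = 15.0
  y^{k+1} = 0.0 + 0.05*15.0 = 0.75
Step 2: y^k = 0.75, reduced costs: (14.25, 8.25)
  x^k = (0.0, 0.0), subgradient = b - a^T x = 15.0
  y^{k+1} = 0.75 + 0.05*15.0 = 1.5
Step 3: y^k = 1.5, reduced costs: (13.5, 4.5)
  x^k = (0.0, 0.0), subgradient = b - a^T x = 15.0
  y^{k+1} = 1.5 + 0.05*15.0 = 2.25
Step 4: y^k = 2.25, reduced costs: (12.75, 0.75)
  x^k = (0.0, 0.0), subgradient = b - a^T x = 15.0
  y^{k+1} = 2.25 + 0.05*15.0 = 3.0
Dual objective at y_4 = 3.0: reduced costs (12.0, -3.0), box minimizer x = (0.0, 7.0)
g(y_4) = b*y + (c1 - a1*y)*x1 + (c2 - a2*y)*x2 = 15*3.0 + 12.0*0.0 + (-3.0)*7.0 = 45.0 + 0.0 - 21.0 = 24.0


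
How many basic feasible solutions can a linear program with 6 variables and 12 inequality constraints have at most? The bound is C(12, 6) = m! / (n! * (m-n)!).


Each vertex corresponds to some choice of n active constraints out of m, so the number of vertices is at most C(m, n) = m! / (n!(m-n)!).
m = 12, n = 6
Numerator: 12 * 11 * 10 * 9 * 8 * 7
Denominator: 6! = 720
C(12, 6) = 924


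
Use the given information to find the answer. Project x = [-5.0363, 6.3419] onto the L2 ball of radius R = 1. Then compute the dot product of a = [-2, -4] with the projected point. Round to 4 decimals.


Step 1: Compute ||x|| (intermediates to 6 decimals).
||x|| = sqrt((-5.0363)^2 + 6.3419^2) = 8.098396
Step 2: Project.
Since ||x|| > R, scale = R/||x|| = 1/8.098396 = 0.123481, proj(x) = scale * x
proj(x) = [-0.621887, 0.783104]
Step 3: Dot product.
a^T * proj(x) = -2*(-0.621887) - 4*0.783104 = -1.8886


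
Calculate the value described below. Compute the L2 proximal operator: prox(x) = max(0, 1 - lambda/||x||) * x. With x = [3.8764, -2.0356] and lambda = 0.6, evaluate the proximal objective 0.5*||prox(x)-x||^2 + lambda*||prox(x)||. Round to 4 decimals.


Step 1: Compute ||x||.
||x|| = 4.3784
Step 2: Compute scaling factor.
scale = max(0, 1 - 0.6/4.3784) = 0.863
Step 3: prox(x) = [3.3452, -1.7566]
||prox(x)|| = 3.7784
Step 4: Proximal objective.
0.5*||prox-x||^2 = 0.18
lambda*||prox|| = 2.267
Total = 2.447


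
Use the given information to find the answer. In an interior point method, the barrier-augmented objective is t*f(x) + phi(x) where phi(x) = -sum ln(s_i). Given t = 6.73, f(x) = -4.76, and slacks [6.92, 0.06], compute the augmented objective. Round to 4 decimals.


Step 1: Compute log-barrier.
ln values: [1.9344, -2.8134]
phi = -(1.9344 - 2.8134) = 0.879
Step 2: Compute augmented objective.
t*f(x) = 6.73*-4.76 = -32.0348
Total = -32.0348 + 0.879 = -31.1558


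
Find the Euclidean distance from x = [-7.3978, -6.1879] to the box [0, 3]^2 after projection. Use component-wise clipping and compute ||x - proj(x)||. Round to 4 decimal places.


Project each component onto [0, 3].
clip(-7.3978) = 0.0, clip(-6.1879) = 0.0
Projection = [0.0, 0.0]
Squared diffs: [54.7274, 38.2901]
Distance = sqrt(93.0175) = 9.6446


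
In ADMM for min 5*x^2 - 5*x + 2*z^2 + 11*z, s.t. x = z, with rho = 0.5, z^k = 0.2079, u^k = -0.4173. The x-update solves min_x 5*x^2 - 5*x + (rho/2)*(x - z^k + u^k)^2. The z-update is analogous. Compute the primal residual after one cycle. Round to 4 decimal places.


ADMM iteration with rho = 0.5, z^k = 0.2079, u^k = -0.4173
Step 1: x-update.
Minimize 5*x^2 - 5*x + (0.5/2)*(x - 0.2079 - 0.4173)^2
FOC: (2*5 + 0.5)*x = 5 + 0.5*(0.2079 + 0.4173)
x^{k+1} = 0.506
Step 2: z-update.
Minimize 2*z^2 + 11*z + (0.5/2)*(0.506 - z - 0.4173)^2
FOC: (2*2 + 0.5)*z = -11 + 0.5*(0.506 - 0.4173)
z^{k+1} = -2.4346
Step 3: u-update.
u^{k+1} = -0.4173 + 0.506 + 2.4346 = 2.5233
Step 4: Primal residual = |0.506 + 2.4346| = 2.9406


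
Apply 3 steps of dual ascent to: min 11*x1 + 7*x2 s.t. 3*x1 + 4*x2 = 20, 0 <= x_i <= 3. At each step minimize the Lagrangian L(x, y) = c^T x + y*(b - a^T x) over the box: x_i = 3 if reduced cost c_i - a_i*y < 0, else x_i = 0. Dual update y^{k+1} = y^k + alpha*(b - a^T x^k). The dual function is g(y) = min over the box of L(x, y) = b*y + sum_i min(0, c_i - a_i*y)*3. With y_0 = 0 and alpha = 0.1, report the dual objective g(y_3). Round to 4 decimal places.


Dual ascent for LP: min 11*x1 + 7*x2, 3*x1 + 4*x2 = 20, 0 <= x_i <= 3
Step 1: y^k = 0.0, reduced costs: (11.0, 7.0)
  x^k = (0.0, 0.0), subgradient = b - a^T x = 20.0
  y^{k+1} = 0.0 + 0.1*20.0 = 2.0
Step 2: y^k = 2.0, reduced costs: (5.0, -1.0)
  x^k = (0.0, 3.0), subgradient = b - a^T x = 8.0
  y^{k+1} = 2.0 + 0.1*8.0 = 2.8
Step 3: y^k = 2.8, reduced costs: (2.6, -4.2)
  x^k = (0.0, 3.0), subgradient = b - a^T x = 8.0
  y^{k+1} = 2.8 + 0.1*8.0 = 3.6
Dual objective at y_3 = 3.6: reduced costs (0.2, -7.4), box minimizer x = (0.0, 3.0)
g(y_3) = b*y + (c1 - a1*y)*x1 + (c2 - a2*y)*x2 = 20*3.6 + 0.2*0.0 + (-7.4)*3.0 = 72.0 + 0.0 - 22.2 = 49.8


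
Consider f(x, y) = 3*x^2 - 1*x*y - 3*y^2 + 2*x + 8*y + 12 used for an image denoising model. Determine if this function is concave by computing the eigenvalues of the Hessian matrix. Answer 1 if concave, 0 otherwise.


The Hessian of f(x,y) = 3*x^2 - 1*x*y - 3*y^2 + 2*x + 8*y + 12 is:
H = [[6, -1], [-1, -6]]
Trace = 6 - 6 = 0
Determinant = 6*-6 - (-1)^2 = -37
Discriminant = (0)^2 - 4*-37 = 148.0
Eigenvalues: lambda_1 = -6.0828, lambda_2 = 6.0828
The function is not concave.

0


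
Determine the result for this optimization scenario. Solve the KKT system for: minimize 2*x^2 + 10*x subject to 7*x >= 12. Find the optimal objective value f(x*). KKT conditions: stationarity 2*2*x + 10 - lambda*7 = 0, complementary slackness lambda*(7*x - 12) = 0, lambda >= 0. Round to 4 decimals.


Step 1: Try lambda = 0 (constraint inactive).
x_unc = -10/(2*2) = -2.5
Check: 7*-2.5 = -17.5 < 12 -- violated!
Step 2: Constraint must be active: 7*x = 12
x* = 12/7 = 1.7143 (rounded; the exact value 12/7 is used below)
lambda = (2*2*(12/7) + 10)/7 = 2.4082
Step 3: Compute optimal value.
f(x*) = 2*(12/7)^2 + 10*(12/7) = 23.0204


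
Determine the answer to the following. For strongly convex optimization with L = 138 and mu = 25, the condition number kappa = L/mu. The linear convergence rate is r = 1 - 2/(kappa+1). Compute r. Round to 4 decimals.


Step 1: Compute the condition number.
kappa = L/mu = 138/25 = 5.52
Step 2: Compute the convergence rate.
r = 1 - 2/(kappa + 1) = 1 - 2*mu/(L + mu) = (L - mu)/(L + mu) = 113/163 = 0.6933


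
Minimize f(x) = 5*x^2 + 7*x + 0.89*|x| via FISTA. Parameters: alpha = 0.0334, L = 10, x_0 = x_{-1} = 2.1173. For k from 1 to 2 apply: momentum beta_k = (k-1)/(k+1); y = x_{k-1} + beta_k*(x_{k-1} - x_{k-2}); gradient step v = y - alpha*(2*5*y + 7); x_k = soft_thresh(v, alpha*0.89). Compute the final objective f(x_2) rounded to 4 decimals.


FISTA on f(x) = 5*x^2 + 7*x + 0.89*|x|
L = 10, alpha = 0.0334
Iteration 1: beta = 0.0, y = 2.1173 + 0.0*(2.1173 - 2.1173) = 2.1173
  grad(y) = 28.173, v = y - alpha*grad = 1.1763
  prox(v) = soft_thresh(1.1763, 0.0297) = 1.1466
Iteration 2: beta = 0.3333, y = 1.1466 + 0.3333*(1.1466 - 2.1173) = 0.823
  grad(y) = 15.2303, v = y - alpha*grad = 0.3143
  prox(v) = soft_thresh(0.3143, 0.0297) = 0.2846
f(x_2) = 5*0.2846^2 + 7*0.2846 + 0.89*|0.2846| = 2.6506


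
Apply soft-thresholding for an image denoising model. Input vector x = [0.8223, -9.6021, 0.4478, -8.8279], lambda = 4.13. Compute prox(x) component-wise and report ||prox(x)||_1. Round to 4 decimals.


Soft-thresholding with lambda = 4.13:
prox(0.8223) = sign(0.8223)*max(|0.8223| - 4.13, 0) = 0.0
prox(-9.6021) = sign(-9.6021)*max(|-9.6021| - 4.13, 0) = -5.4721
prox(0.4478) = sign(0.4478)*max(|0.4478| - 4.13, 0) = 0.0
prox(-8.8279) = sign(-8.8279)*max(|-8.8279| - 4.13, 0) = -4.6979
prox(x) = [0.0, -5.4721, 0.0, -4.6979]
||prox(x)||_1 = 0.0 + 5.4721 + 0.0 + 4.6979 = 10.17


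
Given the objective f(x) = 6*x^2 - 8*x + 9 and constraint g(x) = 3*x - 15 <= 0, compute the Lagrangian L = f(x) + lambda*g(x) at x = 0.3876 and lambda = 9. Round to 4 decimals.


Step 1: Evaluate f(x).
f(0.3876) = 6*0.3876^2 - 8*0.3876 + 9 = 6.8006
Step 2: Evaluate g(x).
g(0.3876) = 3*0.3876 - 15 = -13.8372
Step 3: Compute Lagrangian.
L = 6.8006 + 9*-13.8372 = -117.7342


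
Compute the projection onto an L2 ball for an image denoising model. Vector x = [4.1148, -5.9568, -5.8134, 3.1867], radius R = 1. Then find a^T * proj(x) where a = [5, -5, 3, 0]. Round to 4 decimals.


Step 1: Compute ||x|| (intermediates to 6 decimals).
||x|| = sqrt(4.1148^2 + (-5.9568)^2 + (-5.8134)^2 + 3.1867^2) = 9.816604
Step 2: Project.
Since ||x|| > R, scale = R/||x|| = 1/9.816604 = 0.101868, proj(x) = scale * x
proj(x) = [0.419166, -0.606807, -0.592199, 0.324623]
Step 3: Dot product.
a^T * proj(x) = 5*0.419166 - 5*(-0.606807) + 3*(-0.592199) + 0*0.324623 = 3.3533


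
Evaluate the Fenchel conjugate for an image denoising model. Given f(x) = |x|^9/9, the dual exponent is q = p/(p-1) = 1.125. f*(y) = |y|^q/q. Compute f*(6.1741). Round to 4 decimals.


The conjugate exponent q satisfies 1/p + 1/q = 1.
p = 9, so q = 9/(9 - 1) = 1.125
|y|^q = 6.1741^1.125 = 7.7517
f*(6.1741) = 7.7517 / 1.125 = 6.8904


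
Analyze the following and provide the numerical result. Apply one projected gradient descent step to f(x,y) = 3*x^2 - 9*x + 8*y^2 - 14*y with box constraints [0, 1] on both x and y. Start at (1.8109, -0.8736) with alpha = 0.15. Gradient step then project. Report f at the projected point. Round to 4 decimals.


Step 1: Compute gradient at (1.8109, -0.8736).
grad_x = 2*3*1.8109 - 9 = 1.8654
grad_y = 2*8*-0.8736 - 14 = -27.9776
Step 2: Gradient step.
x_raw = 1.8109 - 0.15*1.8654 = 1.5311
y_raw = -0.8736 - 0.15*-27.9776 = 3.323
Step 3: Project onto [0, 1].
x_proj = clip(1.5311) = 1.0
y_proj = clip(3.323) = 1.0
Step 4: Evaluate f.
f(1.0, 1.0) = -12.0


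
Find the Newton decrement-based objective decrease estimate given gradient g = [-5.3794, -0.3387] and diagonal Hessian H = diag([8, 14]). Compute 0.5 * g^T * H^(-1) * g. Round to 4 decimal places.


Step 1: H is diagonal, so H^(-1) * g = [-0.6724, -0.0242].
Step 2: g^T H^(-1) g = sum_i g_i^2 / H_ii
  = (-5.3794)^2/8 + (-0.3387)^2/14
  = 3.6172 + 0.0082 = 3.6254
Step 3: Objective decrease = 0.5 * g^T H^(-1) g = 1.8127


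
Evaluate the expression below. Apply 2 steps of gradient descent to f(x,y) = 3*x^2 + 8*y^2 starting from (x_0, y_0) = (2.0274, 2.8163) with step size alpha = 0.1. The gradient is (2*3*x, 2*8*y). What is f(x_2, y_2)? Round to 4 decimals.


Gradient descent on f(x,y) = 3*x^2 + 8*y^2.
Starting point: (2.0274, 2.8163), alpha = 0.1
Step 1: grad_x = 2*3*2.0274 = 12.1644, grad_y = 2*8*2.8163 = 45.0608
  x_1 = 2.0274 - 0.1*12.1644 = 0.811
  y_1 = 2.8163 - 0.1*45.0608 = -1.6898
Step 2: grad_x = 2*3*0.811 = 4.8658, grad_y = 2*8*-1.6898 = -27.0365
  x_2 = 0.811 - 0.1*4.8658 = 0.3244
  y_2 = -1.6898 - 0.1*-27.0365 = 1.0139
f(0.3244, 1.0139) = 3*0.3244^2 + 8*1.0139^2 = 8.5391


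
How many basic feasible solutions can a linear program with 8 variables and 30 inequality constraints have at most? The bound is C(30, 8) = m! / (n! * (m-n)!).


Each vertex corresponds to some choice of n active constraints out of m, so the number of vertices is at most C(m, n) = m! / (n!(m-n)!).
m = 30, n = 8
Numerator: 30 * 29 * 28 * 27 * 26 * 25 * 24 * 23
Denominator: 8! = 40320
C(30, 8) = 5852925


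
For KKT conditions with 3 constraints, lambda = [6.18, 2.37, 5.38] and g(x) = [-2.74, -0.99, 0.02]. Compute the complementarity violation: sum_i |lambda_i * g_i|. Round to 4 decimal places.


KKT complementary slackness check:
lambda_1 * g_1 = 6.18 * -2.74 = -16.9332
lambda_2 * g_2 = 2.37 * -0.99 = -2.3463
lambda_3 * g_3 = 5.38 * 0.02 = 0.1076
Total violation = 16.9332 + 2.3463 + 0.1076 = 19.3871


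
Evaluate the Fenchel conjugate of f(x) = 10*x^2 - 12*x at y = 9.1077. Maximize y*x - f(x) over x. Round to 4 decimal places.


f*(y) = sup_x {y*x - a*x^2 - b*x} = sup_x {(y-b)*x - a*x^2}
FOC: (y - b) - 2a*x = 0 => x* = (y - b)/(2a)
x* = (9.1077 + 12)/(2*10) = 1.0554
f*(9.1077) = (y-b)^2/(4a) = (9.1077 + 12)^2/(4*10)
= 445.535/40 = 11.1384


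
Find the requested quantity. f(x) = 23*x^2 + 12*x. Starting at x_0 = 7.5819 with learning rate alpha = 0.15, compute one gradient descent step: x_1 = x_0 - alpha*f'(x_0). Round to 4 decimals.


We compute the gradient at x_0 and apply the update.
f'(x) = 46*x + 12
f'(7.5819) = 46*7.5819 + 12 = 360.7674
x_1 = 7.5819 - 0.15*360.7674 = -46.5332


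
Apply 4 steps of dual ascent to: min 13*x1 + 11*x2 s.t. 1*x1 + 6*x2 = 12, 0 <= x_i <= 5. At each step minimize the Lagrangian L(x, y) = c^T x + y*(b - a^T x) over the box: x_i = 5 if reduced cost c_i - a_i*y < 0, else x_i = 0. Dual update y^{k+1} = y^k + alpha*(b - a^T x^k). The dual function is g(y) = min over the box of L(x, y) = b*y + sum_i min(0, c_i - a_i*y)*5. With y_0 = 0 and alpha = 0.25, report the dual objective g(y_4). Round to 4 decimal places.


Dual ascent for LP: min 13*x1 + 11*x2, 1*x1 + 6*x2 = 12, 0 <= x_i <= 5
Step 1: y^k = 0.0, reduced costs: (13.0, 11.0)
  x^k = (0.0, 0.0), subgradient = b - a^T x = 12.0
  y^{k+1} = 0.0 + 0.25*12.0 = 3.0
Step 2: y^k = 3.0, reduced costs: (10.0, -7.0)
  x^k = (0.0, 5.0), subgradient = b - a^T x = -18.0
  y^{k+1} = 3.0 + 0.25*-18.0 = -1.5
Step 3: y^k = -1.5, reduced costs: (14.5, 20.0)
  x^k = (0.0, 0.0), subgradient = b - a^T x = 12.0
  y^{k+1} = -1.5 + 0.25*12.0 = 1.5
Step 4: y^k = 1.5, reduced costs: (11.5, 2.0)
  x^k = (0.0, 0.0), subgradient = b - a^T x = 12.0
  y^{k+1} = 1.5 + 0.25*12.0 = 4.5
Dual objective at y_4 = 4.5: reduced costs (8.5, -16.0), box minimizer x = (0.0, 5.0)
g(y_4) = b*y + (c1 - a1*y)*x1 + (c2 - a2*y)*x2 = 12*4.5 + 8.5*0.0 + (-16.0)*5.0 = 54.0 + 0.0 - 80.0 = -26.0


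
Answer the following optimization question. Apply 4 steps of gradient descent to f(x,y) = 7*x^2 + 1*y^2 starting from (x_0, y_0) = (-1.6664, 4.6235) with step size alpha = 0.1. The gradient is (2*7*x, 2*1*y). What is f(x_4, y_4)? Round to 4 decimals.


Gradient descent on f(x,y) = 7*x^2 + 1*y^2.
Starting point: (-1.6664, 4.6235), alpha = 0.1
Step 1: grad_x = 2*7*-1.6664 = -23.3296, grad_y = 2*1*4.6235 = 9.247
  x_1 = -1.6664 - 0.1*-23.3296 = 0.6666
  y_1 = 4.6235 - 0.1*9.247 = 3.6988
Step 2: grad_x = 2*7*0.6666 = 9.3318, grad_y = 2*1*3.6988 = 7.3976
  x_2 = 0.6666 - 0.1*9.3318 = -0.2666
  y_2 = 3.6988 - 0.1*7.3976 = 2.959
Step 3: grad_x = 2*7*-0.2666 = -3.7327, grad_y = 2*1*2.959 = 5.9181
  x_3 = -0.2666 - 0.1*-3.7327 = 0.1066
  y_3 = 2.959 - 0.1*5.9181 = 2.3672
Step 4: grad_x = 2*7*0.1066 = 1.4931, grad_y = 2*1*2.3672 = 4.7345
  x_4 = 0.1066 - 0.1*1.4931 = -0.0427
  y_4 = 2.3672 - 0.1*4.7345 = 1.8938
f(-0.0427, 1.8938) = 7*(-0.0427)^2 + 1*1.8938^2 = 3.5992


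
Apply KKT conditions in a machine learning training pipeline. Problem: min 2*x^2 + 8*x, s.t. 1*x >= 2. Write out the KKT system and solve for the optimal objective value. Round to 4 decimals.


Step 1: Try lambda = 0 (constraint inactive).
x_unc = -8/(2*2) = -2.0
Check: 1*-2.0 = -2.0 < 2 -- violated!
Step 2: Constraint must be active: 1*x = 2
x* = 2/1 = 2.0
lambda = (2*2*2.0 + 8)/1 = 16.0
Step 3: Compute optimal value.
f(x*) = 2*2.0^2 + 8*2.0 = 24.0


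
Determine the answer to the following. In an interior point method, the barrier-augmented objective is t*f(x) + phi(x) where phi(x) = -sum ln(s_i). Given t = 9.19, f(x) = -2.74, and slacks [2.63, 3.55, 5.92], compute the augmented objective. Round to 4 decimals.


Step 1: Compute log-barrier.
ln values: [0.967, 1.2669, 1.7783]
phi = -(0.967 + 1.2669 + 1.7783) = -4.0123
Step 2: Compute augmented objective.
t*f(x) = 9.19*-2.74 = -25.1806
Total = -25.1806 - 4.0123 = -29.1929


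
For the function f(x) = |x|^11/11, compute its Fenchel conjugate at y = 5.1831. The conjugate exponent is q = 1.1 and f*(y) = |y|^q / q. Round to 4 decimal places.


The conjugate exponent q satisfies 1/p + 1/q = 1.
p = 11, so q = 11/(11 - 1) = 1.1
|y|^q = 5.1831^1.1 = 6.1101
f*(5.1831) = 6.1101 / 1.1 = 5.5546


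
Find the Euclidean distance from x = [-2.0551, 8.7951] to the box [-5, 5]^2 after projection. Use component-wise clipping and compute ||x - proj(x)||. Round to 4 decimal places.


Project each component onto [-5, 5].
clip(-2.0551) = -2.0551, clip(8.7951) = 5.0
Projection = [-2.0551, 5.0]
Squared diffs: [0.0, 14.4028]
Distance = sqrt(14.4028) = 3.7951


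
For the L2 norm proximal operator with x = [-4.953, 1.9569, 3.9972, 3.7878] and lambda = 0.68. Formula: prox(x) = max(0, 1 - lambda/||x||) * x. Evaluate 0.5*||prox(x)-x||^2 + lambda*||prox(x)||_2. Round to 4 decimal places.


Step 1: Compute ||x||.
||x|| = 7.6607
Step 2: Compute scaling factor.
scale = max(0, 1 - 0.68/7.6607) = 0.9112
Step 3: prox(x) = [-4.5133, 1.7832, 3.6424, 3.4516]
||prox(x)|| = 6.9807
Step 4: Proximal objective.
0.5*||prox-x||^2 = 0.2312
lambda*||prox|| = 4.7469
Total = 4.9781


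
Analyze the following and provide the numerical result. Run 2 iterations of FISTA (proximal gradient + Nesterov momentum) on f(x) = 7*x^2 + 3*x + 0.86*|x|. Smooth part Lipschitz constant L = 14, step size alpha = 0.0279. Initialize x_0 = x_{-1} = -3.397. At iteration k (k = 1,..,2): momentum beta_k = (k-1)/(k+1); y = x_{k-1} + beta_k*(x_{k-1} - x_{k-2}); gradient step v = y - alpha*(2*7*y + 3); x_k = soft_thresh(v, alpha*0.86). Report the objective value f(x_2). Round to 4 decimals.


FISTA on f(x) = 7*x^2 + 3*x + 0.86*|x|
L = 14, alpha = 0.0279
Iteration 1: beta = 0.0, y = -3.397 + 0.0*(-3.397 + 3.397) = -3.397
  grad(y) = -44.558, v = y - alpha*grad = -2.1538
  prox(v) = soft_thresh(-2.1538, 0.024) = -2.1298
Iteration 2: beta = 0.3333, y = -2.1298 + 0.3333*(-2.1298 + 3.397) = -1.7075
  grad(y) = -20.9043, v = y - alpha*grad = -1.1242
  prox(v) = soft_thresh(-1.1242, 0.024) = -1.1002
f(x_2) = 7*(-1.1002)^2 + 3*(-1.1002) + 0.86*|-1.1002| = 6.119


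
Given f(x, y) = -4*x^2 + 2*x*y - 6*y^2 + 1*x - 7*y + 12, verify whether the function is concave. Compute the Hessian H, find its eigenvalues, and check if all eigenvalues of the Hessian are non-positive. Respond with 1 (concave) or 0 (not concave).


The Hessian of f(x,y) = -4*x^2 + 2*x*y - 6*y^2 + 1*x - 7*y + 12 is:
H = [[-8, 2], [2, -12]]
Trace = -8 - 12 = -20
Determinant = -8*-12 - (2)^2 = 92
Discriminant = (-20)^2 - 4*92 = 32.0
Eigenvalues: lambda_1 = -12.8284, lambda_2 = -7.1716
The function is concave.

1


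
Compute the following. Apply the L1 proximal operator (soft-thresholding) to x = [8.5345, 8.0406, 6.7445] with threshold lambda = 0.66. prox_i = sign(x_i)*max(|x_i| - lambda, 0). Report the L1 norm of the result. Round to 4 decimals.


Soft-thresholding with lambda = 0.66:
prox(8.5345) = sign(8.5345)*max(|8.5345| - 0.66, 0) = 7.8745
prox(8.0406) = sign(8.0406)*max(|8.0406| - 0.66, 0) = 7.3806
prox(6.7445) = sign(6.7445)*max(|6.7445| - 0.66, 0) = 6.0845
prox(x) = [7.8745, 7.3806, 6.0845]
||prox(x)||_1 = 7.8745 + 7.3806 + 6.0845 = 21.3396


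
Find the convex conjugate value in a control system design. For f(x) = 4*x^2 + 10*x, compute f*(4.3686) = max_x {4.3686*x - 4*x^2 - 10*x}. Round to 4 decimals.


f*(y) = sup_x {y*x - a*x^2 - b*x} = sup_x {(y-b)*x - a*x^2}
FOC: (y - b) - 2a*x = 0 => x* = (y - b)/(2a)
x* = (4.3686 - 10)/(2*4) = -0.7039
f*(4.3686) = (y-b)^2/(4a) = (4.3686 - 10)^2/(4*4)
= 31.7127/16 = 1.982


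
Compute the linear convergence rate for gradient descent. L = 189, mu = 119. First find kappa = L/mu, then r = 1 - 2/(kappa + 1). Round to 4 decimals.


Step 1: Compute the condition number.
kappa = L/mu = 189/119 = 1.5882
Step 2: Compute the convergence rate.
r = 1 - 2/(kappa + 1) = 1 - 2*mu/(L + mu) = (L - mu)/(L + mu) = 70/308 = 0.2273


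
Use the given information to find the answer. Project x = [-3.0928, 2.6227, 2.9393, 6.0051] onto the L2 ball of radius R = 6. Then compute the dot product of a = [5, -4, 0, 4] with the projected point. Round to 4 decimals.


Step 1: Compute ||x|| (intermediates to 6 decimals).
||x|| = sqrt((-3.0928)^2 + 2.6227^2 + 2.9393^2 + 6.0051^2) = 7.819506
Step 2: Project.
Since ||x|| > R, scale = R/||x|| = 6/7.819506 = 0.767312, proj(x) = scale * x
proj(x) = [-2.373143, 2.012429, 2.25536, 4.607785]
Step 3: Dot product.
a^T * proj(x) = 5*(-2.373143) - 4*2.012429 + 0*2.25536 + 4*4.607785 = -1.4843


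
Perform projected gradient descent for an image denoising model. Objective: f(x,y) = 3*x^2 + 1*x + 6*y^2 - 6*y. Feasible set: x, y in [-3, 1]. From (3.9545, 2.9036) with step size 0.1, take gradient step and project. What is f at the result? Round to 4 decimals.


Step 1: Compute gradient at (3.9545, 2.9036).
grad_x = 2*3*3.9545 + 1 = 24.727
grad_y = 2*6*2.9036 - 6 = 28.8432
Step 2: Gradient step.
x_raw = 3.9545 - 0.1*24.727 = 1.4818
y_raw = 2.9036 - 0.1*28.8432 = 0.0193
Step 3: Project onto [-3, 1].
x_proj = clip(1.4818) = 1.0
y_proj = clip(0.0193) = 0.0193
Step 4: Evaluate f.
f(1.0, 0.0193) = 3.8866
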